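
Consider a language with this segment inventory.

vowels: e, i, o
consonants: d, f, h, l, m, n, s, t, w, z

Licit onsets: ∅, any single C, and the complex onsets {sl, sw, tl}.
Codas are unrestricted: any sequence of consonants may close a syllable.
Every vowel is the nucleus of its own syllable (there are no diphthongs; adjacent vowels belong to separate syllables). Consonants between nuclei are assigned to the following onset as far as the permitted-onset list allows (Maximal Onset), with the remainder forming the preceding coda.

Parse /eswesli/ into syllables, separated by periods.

e.swe.sli

Nuclei (vowels): e, e, i → 3 syllables.
Between /e/ (V1) and /e/ (V2): cluster /sw/ — /sw/ is itself a permitted onset, so the whole cluster goes right; preceding coda = ∅.
Between /e/ (V2) and /i/ (V3): /sl/ is a licit onset in full, so it all attaches to the next syllable.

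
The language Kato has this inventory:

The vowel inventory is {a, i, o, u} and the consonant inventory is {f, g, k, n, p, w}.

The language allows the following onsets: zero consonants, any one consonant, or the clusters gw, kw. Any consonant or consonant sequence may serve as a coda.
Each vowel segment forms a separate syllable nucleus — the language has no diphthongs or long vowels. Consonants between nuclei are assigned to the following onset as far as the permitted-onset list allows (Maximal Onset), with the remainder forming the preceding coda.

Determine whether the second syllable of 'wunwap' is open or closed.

The vowels are u, a — 2 nuclei, so 2 syllables.
Between /u/ (V1) and /a/ (V2): cluster /nw/ — the longest permitted-onset suffix is /w/; onset = /w/, preceding coda = /n/.
Result: wun.wap.
Syllable 2 is /wap/ with coda /p/, so it is closed.

closed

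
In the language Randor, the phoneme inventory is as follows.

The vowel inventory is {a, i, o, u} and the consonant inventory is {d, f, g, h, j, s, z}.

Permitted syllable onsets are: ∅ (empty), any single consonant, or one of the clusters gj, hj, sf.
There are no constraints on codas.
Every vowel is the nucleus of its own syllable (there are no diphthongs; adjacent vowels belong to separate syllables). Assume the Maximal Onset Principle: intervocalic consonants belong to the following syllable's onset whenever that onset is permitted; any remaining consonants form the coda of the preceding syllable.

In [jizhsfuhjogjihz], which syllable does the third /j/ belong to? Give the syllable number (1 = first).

4

The vowels are i, u, o, i — 4 nuclei, so 4 syllables.
σ1/σ2 boundary: /zhsf/; trying suffixes from longest down, /sf/ is the first permitted one, so coda /zh/ | onset /sf/.
σ2/σ3 boundary: /hj/ — entire cluster is a permitted onset → onset /hj/, coda ∅.
σ3/σ4 boundary: /gj/ — entire cluster is a permitted onset → onset /gj/, coda ∅.
So the parse is jizh.sfu.hjo.gjihz.
The third /j/ is in the onset of syllable 4 (/gjihz/).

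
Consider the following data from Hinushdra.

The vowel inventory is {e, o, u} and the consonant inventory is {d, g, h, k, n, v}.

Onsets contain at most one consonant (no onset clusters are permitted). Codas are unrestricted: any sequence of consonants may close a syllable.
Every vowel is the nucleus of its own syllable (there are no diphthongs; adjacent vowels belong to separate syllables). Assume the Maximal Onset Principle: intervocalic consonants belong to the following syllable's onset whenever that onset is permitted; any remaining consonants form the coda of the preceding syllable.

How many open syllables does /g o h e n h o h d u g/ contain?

1

Nuclei (vowels): o, e, o, u → 4 syllables.
σ1/σ2 boundary: /h/ → onset of the next syllable (single consonants are always licit onsets).
σ2/σ3 boundary: /nh/; trying suffixes from longest down, /h/ is the first permitted one, so coda /n/ | onset /h/.
σ3/σ4 boundary: /hd/; trying suffixes from longest down, /d/ is the first permitted one, so coda /h/ | onset /d/.
Putting it together: go.hen.hoh.dug.
Classifying each syllable: /go/ (open), /hen/ (closed), /hoh/ (closed), /dug/ (closed).
Open syllables: 1.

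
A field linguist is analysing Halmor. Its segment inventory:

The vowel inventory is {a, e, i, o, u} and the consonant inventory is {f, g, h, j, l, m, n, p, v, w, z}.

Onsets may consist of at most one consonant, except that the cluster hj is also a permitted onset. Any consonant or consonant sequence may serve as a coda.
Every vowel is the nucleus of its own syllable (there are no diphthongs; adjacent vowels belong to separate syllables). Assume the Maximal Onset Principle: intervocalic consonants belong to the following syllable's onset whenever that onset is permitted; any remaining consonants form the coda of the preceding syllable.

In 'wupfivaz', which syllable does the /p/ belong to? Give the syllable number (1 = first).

Nuclei (vowels): u, i, a → 3 syllables.
V1 /u/ – V2 /i/: /pf/ splits as /p/ + /f/ (/f/ is the longest suffix that is a licit onset).
V2 /i/ – V3 /a/: just /v/ — single C goes to the following onset.
Putting it together: wup.fi.vaz.
The /p/ is in the coda of syllable 1 (/wup/).

1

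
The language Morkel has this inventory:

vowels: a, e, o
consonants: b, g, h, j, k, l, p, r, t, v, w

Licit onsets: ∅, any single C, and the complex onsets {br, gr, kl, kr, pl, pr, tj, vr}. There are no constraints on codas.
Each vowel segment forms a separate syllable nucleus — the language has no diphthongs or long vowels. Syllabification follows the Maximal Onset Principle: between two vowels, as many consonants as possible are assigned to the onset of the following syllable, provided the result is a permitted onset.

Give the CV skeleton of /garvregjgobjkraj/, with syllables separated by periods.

CVC.CCVCC.CVCC.CCVC

Nuclei (vowels): a, e, o, a → 4 syllables.
/a…e/ gap (V1→V2): /rvr/ splits as /r/ + /vr/ (/vr/ is the longest suffix that is a licit onset).
/e…o/ gap (V2→V3): /gjg/ splits as /gj/ + /g/ (/g/ is the longest suffix that is a licit onset).
/o…a/ gap (V3→V4): cluster /bjkr/ — the longest permitted-onset suffix is /kr/; onset = /kr/, preceding coda = /bj/.
Syllabification: gar.vregj.gobj.kraj.
Mapping each syllable to C/V: /gar/ → CVC, /vregj/ → CCVCC, /gobj/ → CVCC, /kraj/ → CCVC.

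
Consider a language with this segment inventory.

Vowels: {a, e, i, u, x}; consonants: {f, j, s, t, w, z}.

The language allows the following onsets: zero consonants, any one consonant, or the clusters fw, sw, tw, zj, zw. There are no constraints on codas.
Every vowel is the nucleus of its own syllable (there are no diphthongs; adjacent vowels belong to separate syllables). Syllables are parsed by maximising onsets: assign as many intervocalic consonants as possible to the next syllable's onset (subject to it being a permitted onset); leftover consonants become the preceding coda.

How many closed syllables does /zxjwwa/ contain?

Nuclei (vowels): x, a → 2 syllables.
V1 /x/ – V2 /a/: /jww/ — longest licit onset from the right is /w/, leaving /jw/ as coda.
Putting it together: zxjw.wa.
Classifying each syllable: /zxjw/ (closed), /wa/ (open).
Closed syllables: 1.

1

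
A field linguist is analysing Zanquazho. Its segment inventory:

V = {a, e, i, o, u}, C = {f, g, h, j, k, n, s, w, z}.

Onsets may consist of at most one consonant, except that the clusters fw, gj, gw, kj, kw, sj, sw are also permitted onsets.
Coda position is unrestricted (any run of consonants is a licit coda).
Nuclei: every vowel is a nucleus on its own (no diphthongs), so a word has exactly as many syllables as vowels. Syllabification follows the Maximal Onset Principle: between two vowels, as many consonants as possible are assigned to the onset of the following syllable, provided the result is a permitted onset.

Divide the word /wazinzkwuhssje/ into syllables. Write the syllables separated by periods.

wa.zinz.kwuhs.sje

The vowels are a, i, u, e — 4 nuclei, so 4 syllables.
Between /a/ (V1) and /i/ (V2): just /z/ — single C goes to the following onset.
Between /i/ (V2) and /u/ (V3): /nzkw/ splits as /nz/ + /kw/ (/kw/ is the longest suffix that is a licit onset).
Between /u/ (V3) and /e/ (V4): /hssj/ splits as /hs/ + /sj/ (/sj/ is the longest suffix that is a licit onset).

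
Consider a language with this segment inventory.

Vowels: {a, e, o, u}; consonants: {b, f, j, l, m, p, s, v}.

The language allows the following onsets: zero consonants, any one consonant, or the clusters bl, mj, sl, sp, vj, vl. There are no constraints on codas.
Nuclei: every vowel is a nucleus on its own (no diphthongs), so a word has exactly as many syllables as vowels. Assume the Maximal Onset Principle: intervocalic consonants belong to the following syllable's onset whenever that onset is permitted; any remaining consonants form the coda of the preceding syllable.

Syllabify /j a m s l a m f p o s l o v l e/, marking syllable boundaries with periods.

jam.slamf.po.slo.vle

The vowels are a, a, o, o, e — 5 nuclei, so 5 syllables.
V1 /a/ – V2 /a/: cluster /msl/ — the longest permitted-onset suffix is /sl/; onset = /sl/, preceding coda = /m/.
V2 /a/ – V3 /o/: /mfp/ splits as /mf/ + /p/ (/p/ is the longest suffix that is a licit onset).
V3 /o/ – V4 /o/: /sl/ is a licit onset in full, so it all attaches to the next syllable.
V4 /o/ – V5 /e/: /vl/ is a licit onset in full, so it all attaches to the next syllable.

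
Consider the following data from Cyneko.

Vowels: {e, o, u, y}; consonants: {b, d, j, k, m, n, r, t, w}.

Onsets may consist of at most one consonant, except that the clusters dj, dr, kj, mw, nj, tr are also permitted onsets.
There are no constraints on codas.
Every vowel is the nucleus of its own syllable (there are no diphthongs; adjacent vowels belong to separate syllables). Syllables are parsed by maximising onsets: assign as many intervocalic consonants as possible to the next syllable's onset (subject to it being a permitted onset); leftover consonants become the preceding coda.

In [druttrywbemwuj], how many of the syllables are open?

1

Nuclei (vowels): u, y, e, u → 4 syllables.
σ1/σ2 boundary: /ttr/; trying suffixes from longest down, /tr/ is the first permitted one, so coda /t/ | onset /tr/.
σ2/σ3 boundary: /wb/; trying suffixes from longest down, /b/ is the first permitted one, so coda /w/ | onset /b/.
σ3/σ4 boundary: cluster /mw/ — /mw/ is itself a permitted onset, so the whole cluster goes right; preceding coda = ∅.
So the parse is drut.tryw.be.mwuj.
Classifying each syllable: /drut/ (closed), /tryw/ (closed), /be/ (open), /mwuj/ (closed).
Open syllables: 1.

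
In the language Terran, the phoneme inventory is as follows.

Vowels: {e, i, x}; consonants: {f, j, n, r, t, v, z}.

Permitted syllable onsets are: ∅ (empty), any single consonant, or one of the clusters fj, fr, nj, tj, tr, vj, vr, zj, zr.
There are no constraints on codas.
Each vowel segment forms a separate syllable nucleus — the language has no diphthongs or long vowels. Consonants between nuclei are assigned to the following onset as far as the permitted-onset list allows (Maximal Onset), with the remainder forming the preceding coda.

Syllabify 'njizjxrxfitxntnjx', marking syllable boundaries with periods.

The vowels are i, x, x, i, x, x — 6 nuclei, so 6 syllables.
V1 /i/ – V2 /x/: /zj/ is a licit onset in full, so it all attaches to the next syllable.
V2 /x/ – V3 /x/: /r/ → onset of the next syllable (single consonants are always licit onsets).
V3 /x/ – V4 /i/: /f/ is a single consonant, so it becomes the next onset.
V4 /i/ – V5 /x/: /t/ → onset of the next syllable (single consonants are always licit onsets).
V5 /x/ – V6 /x/: /ntnj/; trying suffixes from longest down, /nj/ is the first permitted one, so coda /nt/ | onset /nj/.

nji.zjx.rx.fi.txnt.njx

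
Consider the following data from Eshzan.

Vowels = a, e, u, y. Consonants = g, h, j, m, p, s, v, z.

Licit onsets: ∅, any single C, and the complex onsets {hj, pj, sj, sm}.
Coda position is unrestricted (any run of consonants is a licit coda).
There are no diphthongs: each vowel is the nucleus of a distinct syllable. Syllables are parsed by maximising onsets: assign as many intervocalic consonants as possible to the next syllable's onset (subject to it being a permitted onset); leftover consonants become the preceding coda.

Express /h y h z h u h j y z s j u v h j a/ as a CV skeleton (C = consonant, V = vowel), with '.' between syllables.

CVCC.CV.CCVC.CCVC.CCV

The vowels are y, u, y, u, a — 5 nuclei, so 5 syllables.
Between /y/ (V1) and /u/ (V2): cluster /hzh/ — the longest permitted-onset suffix is /h/; onset = /h/, preceding coda = /hz/.
Between /u/ (V2) and /y/ (V3): /hj/ is a licit onset in full, so it all attaches to the next syllable.
Between /y/ (V3) and /u/ (V4): /zsj/ — longest licit onset from the right is /sj/, leaving /z/ as coda.
Between /u/ (V4) and /a/ (V5): cluster /vhj/ — the longest permitted-onset suffix is /hj/; onset = /hj/, preceding coda = /v/.
Syllabification: hyhz.hu.hjyz.sjuv.hja.
Mapping each syllable to C/V: /hyhz/ → CVCC, /hu/ → CV, /hjyz/ → CCVC, /sjuv/ → CCVC, /hja/ → CCV.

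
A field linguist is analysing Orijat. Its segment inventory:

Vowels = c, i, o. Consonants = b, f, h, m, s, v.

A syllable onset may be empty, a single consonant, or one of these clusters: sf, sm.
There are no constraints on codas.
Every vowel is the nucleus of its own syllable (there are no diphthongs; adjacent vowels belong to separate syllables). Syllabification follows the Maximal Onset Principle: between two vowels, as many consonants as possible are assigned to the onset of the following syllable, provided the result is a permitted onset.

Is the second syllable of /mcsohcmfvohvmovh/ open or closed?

open

Nuclei (vowels): c, o, c, o, o → 5 syllables.
/c…o/ gap (V1→V2): /s/ → onset of the next syllable (single consonants are always licit onsets).
/o…c/ gap (V2→V3): /h/ is a single consonant, so it becomes the next onset.
/c…o/ gap (V3→V4): cluster /mfv/ — the longest permitted-onset suffix is /v/; onset = /v/, preceding coda = /mf/.
/o…o/ gap (V4→V5): /hvm/ splits as /hv/ + /m/ (/m/ is the longest suffix that is a licit onset).
Syllabification: mc.so.hcmf.vohv.movh.
Syllable 2 is /so/; it ends in its nucleus with no coda, so it is open.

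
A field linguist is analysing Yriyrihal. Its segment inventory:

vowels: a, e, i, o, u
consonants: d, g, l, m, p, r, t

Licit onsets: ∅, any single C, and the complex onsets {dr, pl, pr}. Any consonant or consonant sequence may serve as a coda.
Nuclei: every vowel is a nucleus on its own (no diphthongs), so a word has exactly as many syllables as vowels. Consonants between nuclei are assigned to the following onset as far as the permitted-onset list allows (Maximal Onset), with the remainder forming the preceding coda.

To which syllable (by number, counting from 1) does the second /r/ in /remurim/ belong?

Vowels present: e, u, i; each is a nucleus, giving 3 syllables.
/e…u/ gap (V1→V2): /m/ is a single consonant, so it becomes the next onset.
/u…i/ gap (V2→V3): /r/ is a single consonant, so it becomes the next onset.
Syllabification: re.mu.rim.
The second /r/ is in the onset of syllable 3 (/rim/).

3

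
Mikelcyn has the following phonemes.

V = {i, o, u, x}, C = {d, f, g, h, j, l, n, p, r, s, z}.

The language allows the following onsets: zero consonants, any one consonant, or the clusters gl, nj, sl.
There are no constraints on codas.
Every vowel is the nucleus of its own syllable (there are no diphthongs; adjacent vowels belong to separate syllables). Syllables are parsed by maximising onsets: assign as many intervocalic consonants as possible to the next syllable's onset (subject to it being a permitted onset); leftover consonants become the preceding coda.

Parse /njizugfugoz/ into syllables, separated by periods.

Vowels present: i, u, u, o; each is a nucleus, giving 4 syllables.
V1 /i/ – V2 /u/: /z/ → onset of the next syllable (single consonants are always licit onsets).
V2 /u/ – V3 /u/: /gf/ splits as /g/ + /f/ (/f/ is the longest suffix that is a licit onset).
V3 /u/ – V4 /o/: /g/ → onset of the next syllable (single consonants are always licit onsets).

nji.zug.fu.goz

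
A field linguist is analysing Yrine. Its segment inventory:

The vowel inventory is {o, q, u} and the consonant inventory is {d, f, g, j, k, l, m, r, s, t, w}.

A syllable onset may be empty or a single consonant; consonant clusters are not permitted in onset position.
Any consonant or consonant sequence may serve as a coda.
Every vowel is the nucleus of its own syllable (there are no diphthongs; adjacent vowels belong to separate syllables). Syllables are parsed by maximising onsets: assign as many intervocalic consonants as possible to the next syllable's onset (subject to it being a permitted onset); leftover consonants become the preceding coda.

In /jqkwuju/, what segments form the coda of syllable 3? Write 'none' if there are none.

The vowels are q, u, u — 3 nuclei, so 3 syllables.
σ1/σ2 boundary: /kw/ — longest licit onset from the right is /w/, leaving /k/ as coda.
σ2/σ3 boundary: just /j/ — single C goes to the following onset.
Result: jqk.wu.ju.
Syllable 3 is /ju/: onset /j/, nucleus /u/, coda ∅.

none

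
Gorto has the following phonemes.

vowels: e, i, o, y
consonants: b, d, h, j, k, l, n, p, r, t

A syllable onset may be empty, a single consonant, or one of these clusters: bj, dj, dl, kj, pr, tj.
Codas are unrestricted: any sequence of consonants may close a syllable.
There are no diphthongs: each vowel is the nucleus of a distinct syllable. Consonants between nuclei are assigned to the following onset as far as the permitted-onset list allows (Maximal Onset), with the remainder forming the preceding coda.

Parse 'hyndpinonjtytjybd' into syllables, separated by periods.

Vowels present: y, i, o, y, y; each is a nucleus, giving 5 syllables.
V1 /y/ – V2 /i/: /ndp/ — longest licit onset from the right is /p/, leaving /nd/ as coda.
V2 /i/ – V3 /o/: just /n/ — single C goes to the following onset.
V3 /o/ – V4 /y/: /njt/ — longest licit onset from the right is /t/, leaving /nj/ as coda.
V4 /y/ – V5 /y/: /tj/ — entire cluster is a permitted onset → onset /tj/, coda ∅.

hynd.pi.nonj.ty.tjybd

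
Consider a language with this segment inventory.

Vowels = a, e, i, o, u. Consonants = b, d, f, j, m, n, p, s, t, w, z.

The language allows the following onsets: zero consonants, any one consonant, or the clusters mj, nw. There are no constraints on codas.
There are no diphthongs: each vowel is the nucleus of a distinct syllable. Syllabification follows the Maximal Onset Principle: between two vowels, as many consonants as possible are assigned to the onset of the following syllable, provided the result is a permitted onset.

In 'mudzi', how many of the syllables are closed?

The vowels are u, i — 2 nuclei, so 2 syllables.
V1 /u/ – V2 /i/: cluster /dz/ — the longest permitted-onset suffix is /z/; onset = /z/, preceding coda = /d/.
Result: mud.zi.
Classifying each syllable: /mud/ (closed), /zi/ (open).
Closed syllables: 1.

1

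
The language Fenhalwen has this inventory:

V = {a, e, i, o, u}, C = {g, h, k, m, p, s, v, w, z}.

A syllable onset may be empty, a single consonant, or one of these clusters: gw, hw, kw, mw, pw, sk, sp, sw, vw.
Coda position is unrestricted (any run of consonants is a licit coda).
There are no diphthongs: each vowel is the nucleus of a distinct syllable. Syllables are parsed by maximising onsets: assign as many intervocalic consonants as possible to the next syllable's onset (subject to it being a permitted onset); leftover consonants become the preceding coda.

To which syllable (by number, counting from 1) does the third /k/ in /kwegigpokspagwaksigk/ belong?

5

Vowels present: e, i, o, a, a, i; each is a nucleus, giving 6 syllables.
/e…i/ gap (V1→V2): /g/ → onset of the next syllable (single consonants are always licit onsets).
/i…o/ gap (V2→V3): /gp/; trying suffixes from longest down, /p/ is the first permitted one, so coda /g/ | onset /p/.
/o…a/ gap (V3→V4): cluster /ksp/ — the longest permitted-onset suffix is /sp/; onset = /sp/, preceding coda = /k/.
/a…a/ gap (V4→V5): cluster /gw/ — /gw/ is itself a permitted onset, so the whole cluster goes right; preceding coda = ∅.
/a…i/ gap (V5→V6): /ks/; trying suffixes from longest down, /s/ is the first permitted one, so coda /k/ | onset /s/.
So the parse is kwe.gig.pok.spa.gwak.sigk.
The third /k/ is in the coda of syllable 5 (/gwak/).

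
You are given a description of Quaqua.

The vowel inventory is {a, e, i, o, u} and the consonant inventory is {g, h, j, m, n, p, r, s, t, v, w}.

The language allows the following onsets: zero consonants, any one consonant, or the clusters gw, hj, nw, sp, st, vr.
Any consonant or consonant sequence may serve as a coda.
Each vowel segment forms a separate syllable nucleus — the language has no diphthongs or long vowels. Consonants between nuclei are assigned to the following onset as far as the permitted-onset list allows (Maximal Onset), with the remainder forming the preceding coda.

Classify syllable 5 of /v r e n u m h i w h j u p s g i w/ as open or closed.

Nuclei (vowels): e, u, i, u, i → 5 syllables.
/e…u/ gap (V1→V2): /n/ → onset of the next syllable (single consonants are always licit onsets).
/u…i/ gap (V2→V3): cluster /mh/ — the longest permitted-onset suffix is /h/; onset = /h/, preceding coda = /m/.
/i…u/ gap (V3→V4): /whj/ — longest licit onset from the right is /hj/, leaving /w/ as coda.
/u…i/ gap (V4→V5): /psg/ — longest licit onset from the right is /g/, leaving /ps/ as coda.
Syllabification: vre.num.hiw.hjups.giw.
Syllable 5 is /giw/ with coda /w/, so it is closed.

closed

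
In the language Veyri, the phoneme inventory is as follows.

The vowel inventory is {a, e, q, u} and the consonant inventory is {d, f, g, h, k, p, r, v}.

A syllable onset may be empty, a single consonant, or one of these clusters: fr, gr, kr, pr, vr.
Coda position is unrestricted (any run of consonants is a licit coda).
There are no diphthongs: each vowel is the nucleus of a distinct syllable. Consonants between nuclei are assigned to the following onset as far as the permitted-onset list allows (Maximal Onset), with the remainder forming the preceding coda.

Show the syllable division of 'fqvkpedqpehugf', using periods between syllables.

Vowels present: q, e, q, e, u; each is a nucleus, giving 5 syllables.
V1 /q/ – V2 /e/: cluster /vkp/ — the longest permitted-onset suffix is /p/; onset = /p/, preceding coda = /vk/.
V2 /e/ – V3 /q/: just /d/ — single C goes to the following onset.
V3 /q/ – V4 /e/: /p/ → onset of the next syllable (single consonants are always licit onsets).
V4 /e/ – V5 /u/: /h/ is a single consonant, so it becomes the next onset.

fqvk.pe.dq.pe.hugf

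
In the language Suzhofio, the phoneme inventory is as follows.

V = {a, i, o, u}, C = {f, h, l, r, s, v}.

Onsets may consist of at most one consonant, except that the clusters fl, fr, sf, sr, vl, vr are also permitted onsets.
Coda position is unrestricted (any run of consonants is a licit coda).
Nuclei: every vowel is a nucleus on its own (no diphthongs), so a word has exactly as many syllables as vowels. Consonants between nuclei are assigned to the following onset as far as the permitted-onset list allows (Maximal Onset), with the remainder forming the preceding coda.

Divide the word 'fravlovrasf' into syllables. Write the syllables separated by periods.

fra.vlo.vrasf

The vowels are a, o, a — 3 nuclei, so 3 syllables.
Between /a/ (V1) and /o/ (V2): /vl/ — entire cluster is a permitted onset → onset /vl/, coda ∅.
Between /o/ (V2) and /a/ (V3): cluster /vr/ — /vr/ is itself a permitted onset, so the whole cluster goes right; preceding coda = ∅.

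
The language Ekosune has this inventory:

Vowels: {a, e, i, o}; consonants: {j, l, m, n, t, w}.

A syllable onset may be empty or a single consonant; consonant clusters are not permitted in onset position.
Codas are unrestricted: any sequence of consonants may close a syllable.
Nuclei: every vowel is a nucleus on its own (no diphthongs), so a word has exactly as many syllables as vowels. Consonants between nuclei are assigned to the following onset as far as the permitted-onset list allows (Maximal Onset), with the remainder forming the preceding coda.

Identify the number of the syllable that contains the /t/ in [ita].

The vowels are i, a — 2 nuclei, so 2 syllables.
V1 /i/ – V2 /a/: /t/ → onset of the next syllable (single consonants are always licit onsets).
Putting it together: i.ta.
The /t/ is in the onset of syllable 2 (/ta/).

2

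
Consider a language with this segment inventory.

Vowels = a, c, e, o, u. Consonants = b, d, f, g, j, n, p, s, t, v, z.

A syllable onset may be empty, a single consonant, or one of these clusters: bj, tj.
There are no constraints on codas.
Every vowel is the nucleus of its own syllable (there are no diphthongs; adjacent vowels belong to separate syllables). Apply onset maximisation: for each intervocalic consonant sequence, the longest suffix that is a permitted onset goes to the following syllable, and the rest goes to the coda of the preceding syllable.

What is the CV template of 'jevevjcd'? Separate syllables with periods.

The vowels are e, e, c — 3 nuclei, so 3 syllables.
σ1/σ2 boundary: just /v/ — single C goes to the following onset.
σ2/σ3 boundary: /vj/; trying suffixes from longest down, /j/ is the first permitted one, so coda /v/ | onset /j/.
Syllabification: je.vev.jcd.
Mapping each syllable to C/V: /je/ → CV, /vev/ → CVC, /jcd/ → CVC.

CV.CVC.CVC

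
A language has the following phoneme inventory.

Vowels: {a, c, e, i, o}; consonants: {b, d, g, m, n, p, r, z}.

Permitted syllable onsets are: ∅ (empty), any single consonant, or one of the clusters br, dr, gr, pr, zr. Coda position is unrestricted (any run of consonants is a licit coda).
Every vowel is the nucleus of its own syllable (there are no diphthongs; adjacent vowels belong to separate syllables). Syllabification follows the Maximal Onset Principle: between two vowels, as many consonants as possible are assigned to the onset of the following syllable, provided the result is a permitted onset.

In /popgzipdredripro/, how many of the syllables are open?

3

The vowels are o, i, e, i, o — 5 nuclei, so 5 syllables.
Between /o/ (V1) and /i/ (V2): /pgz/ — longest licit onset from the right is /z/, leaving /pg/ as coda.
Between /i/ (V2) and /e/ (V3): /pdr/; trying suffixes from longest down, /dr/ is the first permitted one, so coda /p/ | onset /dr/.
Between /e/ (V3) and /i/ (V4): cluster /dr/ — /dr/ is itself a permitted onset, so the whole cluster goes right; preceding coda = ∅.
Between /i/ (V4) and /o/ (V5): cluster /pr/ — /pr/ is itself a permitted onset, so the whole cluster goes right; preceding coda = ∅.
Syllabification: popg.zip.dre.dri.pro.
Classifying each syllable: /popg/ (closed), /zip/ (closed), /dre/ (open), /dri/ (open), /pro/ (open).
Open syllables: 3.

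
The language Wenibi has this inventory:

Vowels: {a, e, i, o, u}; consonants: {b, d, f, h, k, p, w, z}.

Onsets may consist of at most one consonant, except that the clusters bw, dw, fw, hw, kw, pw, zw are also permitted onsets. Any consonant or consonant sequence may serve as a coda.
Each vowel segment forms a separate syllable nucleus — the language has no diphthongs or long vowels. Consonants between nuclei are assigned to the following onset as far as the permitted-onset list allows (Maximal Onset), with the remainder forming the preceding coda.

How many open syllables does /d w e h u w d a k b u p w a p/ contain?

The vowels are e, u, a, u, a — 5 nuclei, so 5 syllables.
Between /e/ (V1) and /u/ (V2): /h/ → onset of the next syllable (single consonants are always licit onsets).
Between /u/ (V2) and /a/ (V3): cluster /wd/ — the longest permitted-onset suffix is /d/; onset = /d/, preceding coda = /w/.
Between /a/ (V3) and /u/ (V4): cluster /kb/ — the longest permitted-onset suffix is /b/; onset = /b/, preceding coda = /k/.
Between /u/ (V4) and /a/ (V5): /pw/ — entire cluster is a permitted onset → onset /pw/, coda ∅.
Syllabification: dwe.huw.dak.bu.pwap.
Classifying each syllable: /dwe/ (open), /huw/ (closed), /dak/ (closed), /bu/ (open), /pwap/ (closed).
Open syllables: 2.

2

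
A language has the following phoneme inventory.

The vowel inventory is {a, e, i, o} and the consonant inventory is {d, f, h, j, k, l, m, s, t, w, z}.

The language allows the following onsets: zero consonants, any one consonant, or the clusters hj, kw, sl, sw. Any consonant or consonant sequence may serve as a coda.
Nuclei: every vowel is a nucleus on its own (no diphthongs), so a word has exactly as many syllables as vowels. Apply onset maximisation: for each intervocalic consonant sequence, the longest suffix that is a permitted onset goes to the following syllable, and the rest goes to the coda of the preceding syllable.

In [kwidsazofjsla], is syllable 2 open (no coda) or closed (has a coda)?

Vowels present: i, a, o, a; each is a nucleus, giving 4 syllables.
Between /i/ (V1) and /a/ (V2): /ds/ — longest licit onset from the right is /s/, leaving /d/ as coda.
Between /a/ (V2) and /o/ (V3): /z/ → onset of the next syllable (single consonants are always licit onsets).
Between /o/ (V3) and /a/ (V4): /fjsl/; trying suffixes from longest down, /sl/ is the first permitted one, so coda /fj/ | onset /sl/.
Syllabification: kwid.sa.zofj.sla.
Syllable 2 is /sa/; it ends in its nucleus with no coda, so it is open.

open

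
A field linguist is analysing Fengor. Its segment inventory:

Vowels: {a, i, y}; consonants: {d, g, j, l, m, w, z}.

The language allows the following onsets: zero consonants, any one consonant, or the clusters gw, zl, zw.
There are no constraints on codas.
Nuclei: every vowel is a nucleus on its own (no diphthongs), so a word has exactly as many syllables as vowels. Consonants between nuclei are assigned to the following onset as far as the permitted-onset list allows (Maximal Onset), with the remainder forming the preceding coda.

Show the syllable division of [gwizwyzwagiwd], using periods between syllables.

The vowels are i, y, a, i — 4 nuclei, so 4 syllables.
Between /i/ (V1) and /y/ (V2): cluster /zw/ — /zw/ is itself a permitted onset, so the whole cluster goes right; preceding coda = ∅.
Between /y/ (V2) and /a/ (V3): cluster /zw/ — /zw/ is itself a permitted onset, so the whole cluster goes right; preceding coda = ∅.
Between /a/ (V3) and /i/ (V4): just /g/ — single C goes to the following onset.

gwi.zwy.zwa.giwd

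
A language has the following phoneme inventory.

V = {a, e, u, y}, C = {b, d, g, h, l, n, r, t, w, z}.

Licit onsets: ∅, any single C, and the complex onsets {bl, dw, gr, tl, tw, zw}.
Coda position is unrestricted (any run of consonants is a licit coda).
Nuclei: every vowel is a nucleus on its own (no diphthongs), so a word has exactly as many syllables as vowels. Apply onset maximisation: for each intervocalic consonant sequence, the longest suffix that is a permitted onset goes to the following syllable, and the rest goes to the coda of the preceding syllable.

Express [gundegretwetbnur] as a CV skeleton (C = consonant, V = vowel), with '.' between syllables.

CVC.CV.CCV.CCVCC.CVC

Nuclei (vowels): u, e, e, e, u → 5 syllables.
σ1/σ2 boundary: /nd/ splits as /n/ + /d/ (/d/ is the longest suffix that is a licit onset).
σ2/σ3 boundary: cluster /gr/ — /gr/ is itself a permitted onset, so the whole cluster goes right; preceding coda = ∅.
σ3/σ4 boundary: /tw/ is a licit onset in full, so it all attaches to the next syllable.
σ4/σ5 boundary: /tbn/ — longest licit onset from the right is /n/, leaving /tb/ as coda.
Syllabification: gun.de.gre.twetb.nur.
Mapping each syllable to C/V: /gun/ → CVC, /de/ → CV, /gre/ → CCV, /twetb/ → CCVCC, /nur/ → CVC.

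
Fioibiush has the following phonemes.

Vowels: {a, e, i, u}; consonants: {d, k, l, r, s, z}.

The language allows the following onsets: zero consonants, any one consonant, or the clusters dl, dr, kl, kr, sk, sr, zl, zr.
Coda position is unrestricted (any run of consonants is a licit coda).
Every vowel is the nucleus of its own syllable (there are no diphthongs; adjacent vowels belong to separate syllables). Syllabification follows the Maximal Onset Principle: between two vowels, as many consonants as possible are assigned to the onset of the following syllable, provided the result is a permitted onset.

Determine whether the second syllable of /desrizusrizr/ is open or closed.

Nuclei (vowels): e, i, u, i → 4 syllables.
/e…i/ gap (V1→V2): /sr/ is a licit onset in full, so it all attaches to the next syllable.
/i…u/ gap (V2→V3): /z/ is a single consonant, so it becomes the next onset.
/u…i/ gap (V3→V4): cluster /sr/ — /sr/ is itself a permitted onset, so the whole cluster goes right; preceding coda = ∅.
Result: de.sri.zu.srizr.
Syllable 2 is /sri/; it ends in its nucleus with no coda, so it is open.

open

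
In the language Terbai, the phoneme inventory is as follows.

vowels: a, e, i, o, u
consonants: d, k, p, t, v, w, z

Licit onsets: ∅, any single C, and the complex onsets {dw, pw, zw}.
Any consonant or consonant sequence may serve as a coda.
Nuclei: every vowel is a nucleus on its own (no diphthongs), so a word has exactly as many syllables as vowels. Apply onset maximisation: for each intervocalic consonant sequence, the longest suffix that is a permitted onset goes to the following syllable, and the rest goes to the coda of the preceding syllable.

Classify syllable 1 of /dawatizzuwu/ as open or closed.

open

The vowels are a, a, i, u, u — 5 nuclei, so 5 syllables.
V1 /a/ – V2 /a/: /w/ → onset of the next syllable (single consonants are always licit onsets).
V2 /a/ – V3 /i/: /t/ is a single consonant, so it becomes the next onset.
V3 /i/ – V4 /u/: /zz/ splits as /z/ + /z/ (/z/ is the longest suffix that is a licit onset).
V4 /u/ – V5 /u/: just /w/ — single C goes to the following onset.
Putting it together: da.wa.tiz.zu.wu.
Syllable 1 is /da/; it ends in its nucleus with no coda, so it is open.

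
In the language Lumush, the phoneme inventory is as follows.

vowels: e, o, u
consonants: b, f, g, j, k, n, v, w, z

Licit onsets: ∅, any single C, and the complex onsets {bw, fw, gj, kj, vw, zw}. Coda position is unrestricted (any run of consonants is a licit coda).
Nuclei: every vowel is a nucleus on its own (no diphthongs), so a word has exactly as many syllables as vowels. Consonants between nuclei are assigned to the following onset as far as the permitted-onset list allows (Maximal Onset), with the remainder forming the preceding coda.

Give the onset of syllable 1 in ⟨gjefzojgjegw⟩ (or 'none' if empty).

gj

The vowels are e, o, e — 3 nuclei, so 3 syllables.
V1 /e/ – V2 /o/: /fz/; trying suffixes from longest down, /z/ is the first permitted one, so coda /f/ | onset /z/.
V2 /o/ – V3 /e/: /jgj/; trying suffixes from longest down, /gj/ is the first permitted one, so coda /j/ | onset /gj/.
So the parse is gjef.zoj.gjegw.
Syllable 1 is /gjef/: onset /gj/, nucleus /e/, coda /f/.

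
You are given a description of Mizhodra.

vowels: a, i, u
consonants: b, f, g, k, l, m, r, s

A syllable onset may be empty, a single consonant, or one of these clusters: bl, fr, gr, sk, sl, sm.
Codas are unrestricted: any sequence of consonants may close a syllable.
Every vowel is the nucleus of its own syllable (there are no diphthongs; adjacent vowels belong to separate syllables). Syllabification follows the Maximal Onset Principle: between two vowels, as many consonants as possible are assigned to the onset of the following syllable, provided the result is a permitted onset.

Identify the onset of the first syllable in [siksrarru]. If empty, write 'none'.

s

Vowels present: i, a, u; each is a nucleus, giving 3 syllables.
σ1/σ2 boundary: /ksr/ — longest licit onset from the right is /r/, leaving /ks/ as coda.
σ2/σ3 boundary: cluster /rr/ — the longest permitted-onset suffix is /r/; onset = /r/, preceding coda = /r/.
Syllabification: siks.rar.ru.
Syllable 1 is /siks/: onset /s/, nucleus /i/, coda /ks/.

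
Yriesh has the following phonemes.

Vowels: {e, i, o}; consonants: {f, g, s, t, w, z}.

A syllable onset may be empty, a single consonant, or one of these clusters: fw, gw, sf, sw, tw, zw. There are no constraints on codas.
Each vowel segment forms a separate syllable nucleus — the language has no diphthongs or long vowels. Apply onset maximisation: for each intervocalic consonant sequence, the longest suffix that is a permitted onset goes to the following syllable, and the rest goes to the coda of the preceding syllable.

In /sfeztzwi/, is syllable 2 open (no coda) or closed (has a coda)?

open

The vowels are e, i — 2 nuclei, so 2 syllables.
V1 /e/ – V2 /i/: /ztzw/ — longest licit onset from the right is /zw/, leaving /zt/ as coda.
So the parse is sfezt.zwi.
Syllable 2 is /zwi/; it ends in its nucleus with no coda, so it is open.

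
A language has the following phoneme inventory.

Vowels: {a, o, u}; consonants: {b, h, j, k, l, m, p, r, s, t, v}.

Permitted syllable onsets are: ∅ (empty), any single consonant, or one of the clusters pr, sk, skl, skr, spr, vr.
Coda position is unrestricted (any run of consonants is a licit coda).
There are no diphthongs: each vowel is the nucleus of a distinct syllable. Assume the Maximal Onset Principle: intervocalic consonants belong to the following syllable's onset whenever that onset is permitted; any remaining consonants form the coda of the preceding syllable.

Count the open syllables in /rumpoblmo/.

Vowels present: u, o, o; each is a nucleus, giving 3 syllables.
Between /u/ (V1) and /o/ (V2): /mp/; trying suffixes from longest down, /p/ is the first permitted one, so coda /m/ | onset /p/.
Between /o/ (V2) and /o/ (V3): /blm/ — longest licit onset from the right is /m/, leaving /bl/ as coda.
Result: rum.pobl.mo.
Classifying each syllable: /rum/ (closed), /pobl/ (closed), /mo/ (open).
Open syllables: 1.

1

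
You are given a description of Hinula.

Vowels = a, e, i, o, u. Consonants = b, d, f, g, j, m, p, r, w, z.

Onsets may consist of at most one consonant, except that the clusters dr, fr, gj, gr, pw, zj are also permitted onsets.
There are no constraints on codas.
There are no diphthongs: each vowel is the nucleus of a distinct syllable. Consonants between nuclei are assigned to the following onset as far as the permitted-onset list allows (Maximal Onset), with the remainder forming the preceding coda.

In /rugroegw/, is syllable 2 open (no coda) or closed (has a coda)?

The vowels are u, o, e — 3 nuclei, so 3 syllables.
/u…o/ gap (V1→V2): cluster /gr/ — /gr/ is itself a permitted onset, so the whole cluster goes right; preceding coda = ∅.
/o…e/ gap (V2→V3): nothing intervenes; syllable break is V.V.
Syllabification: ru.gro.egw.
Syllable 2 is /gro/; it ends in its nucleus with no coda, so it is open.

open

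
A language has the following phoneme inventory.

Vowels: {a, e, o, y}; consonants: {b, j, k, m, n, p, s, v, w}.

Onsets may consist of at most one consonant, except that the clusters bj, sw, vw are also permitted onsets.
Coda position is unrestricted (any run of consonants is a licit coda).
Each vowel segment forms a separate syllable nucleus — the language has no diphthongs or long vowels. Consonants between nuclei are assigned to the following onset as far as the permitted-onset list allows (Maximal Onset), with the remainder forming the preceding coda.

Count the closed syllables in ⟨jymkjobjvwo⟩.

Nuclei (vowels): y, o, o → 3 syllables.
/y…o/ gap (V1→V2): /mkj/ — longest licit onset from the right is /j/, leaving /mk/ as coda.
/o…o/ gap (V2→V3): cluster /bjvw/ — the longest permitted-onset suffix is /vw/; onset = /vw/, preceding coda = /bj/.
Putting it together: jymk.jobj.vwo.
Classifying each syllable: /jymk/ (closed), /jobj/ (closed), /vwo/ (open).
Closed syllables: 2.

2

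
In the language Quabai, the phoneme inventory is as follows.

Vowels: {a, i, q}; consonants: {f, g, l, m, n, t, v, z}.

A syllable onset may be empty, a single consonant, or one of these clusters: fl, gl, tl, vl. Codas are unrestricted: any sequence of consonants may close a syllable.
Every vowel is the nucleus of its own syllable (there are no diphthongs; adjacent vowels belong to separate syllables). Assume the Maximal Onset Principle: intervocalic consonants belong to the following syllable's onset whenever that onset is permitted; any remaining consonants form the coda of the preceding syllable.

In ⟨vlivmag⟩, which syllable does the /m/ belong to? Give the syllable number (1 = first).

Nuclei (vowels): i, a → 2 syllables.
/i…a/ gap (V1→V2): /vm/ — longest licit onset from the right is /m/, leaving /v/ as coda.
Result: vliv.mag.
The /m/ is in the onset of syllable 2 (/mag/).

2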